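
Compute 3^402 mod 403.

287

3^1 ≡ 3 (mod 403)
3^2 ≡ 3^2 = 9 ≡ 9 (mod 403)
3^4 ≡ 9^2 = 81 ≡ 81 (mod 403)
3^8 ≡ 81^2 = 6561 ≡ 113 (mod 403)
3^16 ≡ 113^2 = 12769 ≡ 276 (mod 403)
3^32 ≡ 276^2 = 76176 ≡ 9 (mod 403)
3^64 ≡ 9^2 = 81 ≡ 81 (mod 403)
3^128 ≡ 81^2 = 6561 ≡ 113 (mod 403)
3^256 ≡ 113^2 = 12769 ≡ 276 (mod 403)
402 = 256 + 128 + 16 + 2 in binary powers of 2.
So 3^402 ≡ 276 · 113 · 276 · 9 ≡ 287 (mod 403).
Since 287 ≠ 1, base 3 is a Fermat witness: 403 is composite.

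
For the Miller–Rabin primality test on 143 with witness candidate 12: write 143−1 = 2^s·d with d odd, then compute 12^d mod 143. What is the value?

143 − 1 = 142 = 2^1 · 71, so d = 71.
12^1 ≡ 12 (mod 143)
12^2 ≡ 12^2 = 144 ≡ 1 (mod 143)
12^4 ≡ 1^2 = 1 ≡ 1 (mod 143)
12^8 ≡ 1^2 = 1 ≡ 1 (mod 143)
12^16 ≡ 1^2 = 1 ≡ 1 (mod 143)
12^32 ≡ 1^2 = 1 ≡ 1 (mod 143)
12^64 ≡ 1^2 = 1 ≡ 1 (mod 143)
71 = 64 + 4 + 2 + 1 in binary powers of 2.
So 12^71 ≡ 1 · 1 · 1 · 12 ≡ 12 (mod 143).
Squaring chain: 12; never reaches −1, so base 12 is a Miller–Rabin witness that 143 is composite.

12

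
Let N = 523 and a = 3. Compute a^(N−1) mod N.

3^1 ≡ 3 (mod 523)
3^2 ≡ 3^2 = 9 ≡ 9 (mod 523)
3^4 ≡ 9^2 = 81 ≡ 81 (mod 523)
3^8 ≡ 81^2 = 6561 ≡ 285 (mod 523)
3^16 ≡ 285^2 = 81225 ≡ 160 (mod 523)
3^32 ≡ 160^2 = 25600 ≡ 496 (mod 523)
3^64 ≡ 496^2 = 246016 ≡ 206 (mod 523)
3^128 ≡ 206^2 = 42436 ≡ 73 (mod 523)
3^256 ≡ 73^2 = 5329 ≡ 99 (mod 523)
3^512 ≡ 99^2 = 9801 ≡ 387 (mod 523)
522 = 512 + 8 + 2 in binary powers of 2.
So 3^522 ≡ 387 · 285 · 9 ≡ 1 (mod 523).
Since the result is 1, base 3 gives no evidence that 523 is composite.

1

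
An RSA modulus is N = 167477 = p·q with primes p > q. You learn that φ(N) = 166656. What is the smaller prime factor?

373

φ(n) = (p−1)(q−1) = n − (p+q) + 1, so p + q = 167477 − 166656 + 1 = 822.
p and q are the roots of t² − 822t + 167477 = 0.
Discriminant: 822² − 4·167477 = 675684 − 669908 = 5776; √5776 = 76.
q = (822 − 76)/2 = 373, p = (822 + 76)/2 = 449.
Check: 373 · 449 = 167477.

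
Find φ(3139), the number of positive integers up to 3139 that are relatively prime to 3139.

3024

Factor: 3139 = 43 · 73.
φ(3139) = (43−1) · (73−1) = 42 · 72 = 3024.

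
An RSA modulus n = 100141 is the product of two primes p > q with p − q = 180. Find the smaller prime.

239

Since p = q + 180, we have 100141 = q(q + 180), so q² + 180q − 100141 = 0.
Discriminant: 180² + 4·100141 = 32400 + 400564 = 432964; √432964 = 658.
q = (−180 + 658)/2 = 239, and p = q + 180 = 419.
Check: 239 · 419 = 100141.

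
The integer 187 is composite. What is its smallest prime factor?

11

187 is odd.
Digit sum 16, not divisible by 3.
Ends in 7: not divisible by 5.
7: 187 = 7·26 + 5
11: 187 = 11·17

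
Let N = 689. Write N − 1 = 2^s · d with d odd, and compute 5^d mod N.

359

689 − 1 = 688 = 2^4 · 43, so d = 43.
5^1 ≡ 5 (mod 689)
5^2 ≡ 5^2 = 25 ≡ 25 (mod 689)
5^4 ≡ 25^2 = 625 ≡ 625 (mod 689)
5^8 ≡ 625^2 = 390625 ≡ 651 (mod 689)
5^16 ≡ 651^2 = 423801 ≡ 66 (mod 689)
5^32 ≡ 66^2 = 4356 ≡ 222 (mod 689)
43 = 32 + 8 + 2 + 1 in binary powers of 2.
So 5^43 ≡ 222 · 651 · 25 · 5 ≡ 359 (mod 689).
Squaring chain: 359 → 38 → 66 → 222; never reaches −1, so base 5 is a Miller–Rabin witness that 689 is composite.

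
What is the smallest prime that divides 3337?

47

3337 is odd.
Digit sum 16, not divisible by 3.
Ends in 7: not divisible by 5.
7: 3337 = 7·476 + 5
11: 3337 = 11·303 + 4
13: 3337 = 13·256 + 9
17: 3337 = 17·196 + 5
19: 3337 = 19·175 + 12
23: 3337 = 23·145 + 2
29: 3337 = 29·115 + 2
31: 3337 = 31·107 + 20
37: 3337 = 37·90 + 7
41: 3337 = 41·81 + 16
43: 3337 = 43·77 + 26
47: 3337 = 47·71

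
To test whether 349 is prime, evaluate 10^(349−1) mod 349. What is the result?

1

10^1 ≡ 10 (mod 349)
10^2 ≡ 10^2 = 100 ≡ 100 (mod 349)
10^4 ≡ 100^2 = 10000 ≡ 228 (mod 349)
10^8 ≡ 228^2 = 51984 ≡ 332 (mod 349)
10^16 ≡ 332^2 = 110224 ≡ 289 (mod 349)
10^32 ≡ 289^2 = 83521 ≡ 110 (mod 349)
10^64 ≡ 110^2 = 12100 ≡ 234 (mod 349)
10^128 ≡ 234^2 = 54756 ≡ 312 (mod 349)
10^256 ≡ 312^2 = 97344 ≡ 322 (mod 349)
348 = 256 + 64 + 16 + 8 + 4 in binary powers of 2.
So 10^348 ≡ 322 · 234 · 289 · 332 · 228 ≡ 1 (mod 349).
Since the result is 1, base 10 gives no evidence that 349 is composite.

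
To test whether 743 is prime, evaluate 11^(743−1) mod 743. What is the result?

1

11^1 ≡ 11 (mod 743)
11^2 ≡ 11^2 = 121 ≡ 121 (mod 743)
11^4 ≡ 121^2 = 14641 ≡ 524 (mod 743)
11^8 ≡ 524^2 = 274576 ≡ 409 (mod 743)
11^16 ≡ 409^2 = 167281 ≡ 106 (mod 743)
11^32 ≡ 106^2 = 11236 ≡ 91 (mod 743)
11^64 ≡ 91^2 = 8281 ≡ 108 (mod 743)
11^128 ≡ 108^2 = 11664 ≡ 519 (mod 743)
11^256 ≡ 519^2 = 269361 ≡ 395 (mod 743)
11^512 ≡ 395^2 = 156025 ≡ 738 (mod 743)
742 = 512 + 128 + 64 + 32 + 4 + 2 in binary powers of 2.
So 11^742 ≡ 738 · 519 · 108 · 91 · 524 · 121 ≡ 1 (mod 743).
Since the result is 1, base 11 gives no evidence that 743 is composite.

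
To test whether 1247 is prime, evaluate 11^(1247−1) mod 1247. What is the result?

11^1 ≡ 11 (mod 1247)
11^2 ≡ 11^2 = 121 ≡ 121 (mod 1247)
11^4 ≡ 121^2 = 14641 ≡ 924 (mod 1247)
11^8 ≡ 924^2 = 853776 ≡ 828 (mod 1247)
11^16 ≡ 828^2 = 685584 ≡ 981 (mod 1247)
11^32 ≡ 981^2 = 962361 ≡ 924 (mod 1247)
11^64 ≡ 924^2 = 853776 ≡ 828 (mod 1247)
11^128 ≡ 828^2 = 685584 ≡ 981 (mod 1247)
11^256 ≡ 981^2 = 962361 ≡ 924 (mod 1247)
11^512 ≡ 924^2 = 853776 ≡ 828 (mod 1247)
11^1024 ≡ 828^2 = 685584 ≡ 981 (mod 1247)
1246 = 1024 + 128 + 64 + 16 + 8 + 4 + 2 in binary powers of 2.
So 11^1246 ≡ 981 · 981 · 828 · 981 · 828 · 924 · 121 ≡ 173 (mod 1247).
Since 173 ≠ 1, base 11 is a Fermat witness: 1247 is composite.

173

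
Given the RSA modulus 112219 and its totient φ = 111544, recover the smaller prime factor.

φ(n) = (p−1)(q−1) = n − (p+q) + 1, so p + q = 112219 − 111544 + 1 = 676.
p and q are the roots of t² − 676t + 112219 = 0.
Discriminant: 676² − 4·112219 = 456976 − 448876 = 8100; √8100 = 90.
q = (676 − 90)/2 = 293, p = (676 + 90)/2 = 383.
Check: 293 · 383 = 112219.

293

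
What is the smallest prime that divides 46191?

3

46191 is odd.
Digit sum 21, divisible by 3.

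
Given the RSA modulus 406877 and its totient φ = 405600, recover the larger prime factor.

677

φ(n) = (p−1)(q−1) = n − (p+q) + 1, so p + q = 406877 − 405600 + 1 = 1278.
p and q are the roots of t² − 1278t + 406877 = 0.
Discriminant: 1278² − 4·406877 = 1633284 − 1627508 = 5776; √5776 = 76.
q = (1278 − 76)/2 = 601, p = (1278 + 76)/2 = 677.
Check: 601 · 677 = 406877.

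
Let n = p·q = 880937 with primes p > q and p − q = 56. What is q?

Since p = q + 56, we have 880937 = q(q + 56), so q² + 56q − 880937 = 0.
Discriminant: 56² + 4·880937 = 3136 + 3523748 = 3526884; √3526884 = 1878.
q = (−56 + 1878)/2 = 911, and p = q + 56 = 967.
Check: 911 · 967 = 880937.

911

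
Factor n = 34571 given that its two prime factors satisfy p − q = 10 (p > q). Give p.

191

Since p = q + 10, we have 34571 = q(q + 10), so q² + 10q − 34571 = 0.
Discriminant: 10² + 4·34571 = 100 + 138284 = 138384; √138384 = 372.
q = (−10 + 372)/2 = 181, and p = q + 10 = 191.
Check: 181 · 191 = 34571.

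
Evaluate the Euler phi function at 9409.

9312

Factor: 9409 = 97^2.
φ(9409) = 97^1·(97−1) = 9312.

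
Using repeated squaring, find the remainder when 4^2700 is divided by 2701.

4^1 ≡ 4 (mod 2701)
4^2 ≡ 4^2 = 16 ≡ 16 (mod 2701)
4^4 ≡ 16^2 = 256 ≡ 256 (mod 2701)
4^8 ≡ 256^2 = 65536 ≡ 712 (mod 2701)
4^16 ≡ 712^2 = 506944 ≡ 1857 (mod 2701)
4^32 ≡ 1857^2 = 3448449 ≡ 1973 (mod 2701)
4^64 ≡ 1973^2 = 3892729 ≡ 588 (mod 2701)
4^128 ≡ 588^2 = 345744 ≡ 16 (mod 2701)
4^256 ≡ 16^2 = 256 ≡ 256 (mod 2701)
4^512 ≡ 256^2 = 65536 ≡ 712 (mod 2701)
4^1024 ≡ 712^2 = 506944 ≡ 1857 (mod 2701)
4^2048 ≡ 1857^2 = 3448449 ≡ 1973 (mod 2701)
2700 = 2048 + 512 + 128 + 8 + 4 in binary powers of 2.
So 4^2700 ≡ 1973 · 712 · 16 · 712 · 256 ≡ 1 (mod 2701).
Since the result is 1, base 4 gives no evidence that 2701 is composite.

1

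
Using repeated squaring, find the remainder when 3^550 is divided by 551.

35

3^1 ≡ 3 (mod 551)
3^2 ≡ 3^2 = 9 ≡ 9 (mod 551)
3^4 ≡ 9^2 = 81 ≡ 81 (mod 551)
3^8 ≡ 81^2 = 6561 ≡ 500 (mod 551)
3^16 ≡ 500^2 = 250000 ≡ 397 (mod 551)
3^32 ≡ 397^2 = 157609 ≡ 23 (mod 551)
3^64 ≡ 23^2 = 529 ≡ 529 (mod 551)
3^128 ≡ 529^2 = 279841 ≡ 484 (mod 551)
3^256 ≡ 484^2 = 234256 ≡ 81 (mod 551)
3^512 ≡ 81^2 = 6561 ≡ 500 (mod 551)
550 = 512 + 32 + 4 + 2 in binary powers of 2.
So 3^550 ≡ 500 · 23 · 81 · 9 ≡ 35 (mod 551).
Since 35 ≠ 1, base 3 is a Fermat witness: 551 is composite.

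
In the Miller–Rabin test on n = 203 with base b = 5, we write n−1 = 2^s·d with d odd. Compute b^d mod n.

38

203 − 1 = 202 = 2^1 · 101, so d = 101.
5^1 ≡ 5 (mod 203)
5^2 ≡ 5^2 = 25 ≡ 25 (mod 203)
5^4 ≡ 25^2 = 625 ≡ 16 (mod 203)
5^8 ≡ 16^2 = 256 ≡ 53 (mod 203)
5^16 ≡ 53^2 = 2809 ≡ 170 (mod 203)
5^32 ≡ 170^2 = 28900 ≡ 74 (mod 203)
5^64 ≡ 74^2 = 5476 ≡ 198 (mod 203)
101 = 64 + 32 + 4 + 1 in binary powers of 2.
So 5^101 ≡ 198 · 74 · 16 · 5 ≡ 38 (mod 203).
Squaring chain: 38; never reaches −1, so base 5 is a Miller–Rabin witness that 203 is composite.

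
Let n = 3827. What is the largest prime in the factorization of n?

3827 = 43 · 89
89 is prime.
So 3827 = 43 · 89; the largest prime factor is 89.

89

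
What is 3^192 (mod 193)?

3^1 ≡ 3 (mod 193)
3^2 ≡ 3^2 = 9 ≡ 9 (mod 193)
3^4 ≡ 9^2 = 81 ≡ 81 (mod 193)
3^8 ≡ 81^2 = 6561 ≡ 192 (mod 193)
3^16 ≡ 192^2 = 36864 ≡ 1 (mod 193)
3^32 ≡ 1^2 = 1 ≡ 1 (mod 193)
3^64 ≡ 1^2 = 1 ≡ 1 (mod 193)
3^128 ≡ 1^2 = 1 ≡ 1 (mod 193)
192 = 128 + 64 in binary powers of 2.
So 3^192 ≡ 1 · 1 ≡ 1 (mod 193).
Since the result is 1, base 3 gives no evidence that 193 is composite.

1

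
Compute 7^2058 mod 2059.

1567

7^1 ≡ 7 (mod 2059)
7^2 ≡ 7^2 = 49 ≡ 49 (mod 2059)
7^4 ≡ 49^2 = 2401 ≡ 342 (mod 2059)
7^8 ≡ 342^2 = 116964 ≡ 1660 (mod 2059)
7^16 ≡ 1660^2 = 2755600 ≡ 658 (mod 2059)
7^32 ≡ 658^2 = 432964 ≡ 574 (mod 2059)
7^64 ≡ 574^2 = 329476 ≡ 36 (mod 2059)
7^128 ≡ 36^2 = 1296 ≡ 1296 (mod 2059)
7^256 ≡ 1296^2 = 1679616 ≡ 1531 (mod 2059)
7^512 ≡ 1531^2 = 2343961 ≡ 819 (mod 2059)
7^1024 ≡ 819^2 = 670761 ≡ 1586 (mod 2059)
7^2048 ≡ 1586^2 = 2515396 ≡ 1357 (mod 2059)
2058 = 2048 + 8 + 2 in binary powers of 2.
So 7^2058 ≡ 1357 · 1660 · 49 ≡ 1567 (mod 2059).
Since 1567 ≠ 1, base 7 is a Fermat witness: 2059 is composite.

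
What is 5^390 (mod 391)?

5^1 ≡ 5 (mod 391)
5^2 ≡ 5^2 = 25 ≡ 25 (mod 391)
5^4 ≡ 25^2 = 625 ≡ 234 (mod 391)
5^8 ≡ 234^2 = 54756 ≡ 16 (mod 391)
5^16 ≡ 16^2 = 256 ≡ 256 (mod 391)
5^32 ≡ 256^2 = 65536 ≡ 239 (mod 391)
5^64 ≡ 239^2 = 57121 ≡ 35 (mod 391)
5^128 ≡ 35^2 = 1225 ≡ 52 (mod 391)
5^256 ≡ 52^2 = 2704 ≡ 358 (mod 391)
390 = 256 + 128 + 4 + 2 in binary powers of 2.
So 5^390 ≡ 358 · 52 · 234 · 25 ≡ 325 (mod 391).
Since 325 ≠ 1, base 5 is a Fermat witness: 391 is composite.

325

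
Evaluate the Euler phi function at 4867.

Factor: 4867 = 31 · 157.
φ(4867) = (31−1) · (157−1) = 30 · 156 = 4680.

4680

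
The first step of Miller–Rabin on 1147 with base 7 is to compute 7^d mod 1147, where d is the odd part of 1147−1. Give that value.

1147 − 1 = 1146 = 2^1 · 573, so d = 573.
7^1 ≡ 7 (mod 1147)
7^2 ≡ 7^2 = 49 ≡ 49 (mod 1147)
7^4 ≡ 49^2 = 2401 ≡ 107 (mod 1147)
7^8 ≡ 107^2 = 11449 ≡ 1126 (mod 1147)
7^16 ≡ 1126^2 = 1267876 ≡ 441 (mod 1147)
7^32 ≡ 441^2 = 194481 ≡ 638 (mod 1147)
7^64 ≡ 638^2 = 407044 ≡ 1006 (mod 1147)
7^128 ≡ 1006^2 = 1012036 ≡ 382 (mod 1147)
7^256 ≡ 382^2 = 145924 ≡ 255 (mod 1147)
7^512 ≡ 255^2 = 65025 ≡ 793 (mod 1147)
573 = 512 + 32 + 16 + 8 + 4 + 1 in binary powers of 2.
So 7^573 ≡ 793 · 638 · 441 · 1126 · 107 · 7 ≡ 1025 (mod 1147).
Squaring chain: 1025; never reaches −1, so base 7 is a Miller–Rabin witness that 1147 is composite.

1025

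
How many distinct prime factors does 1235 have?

3

1235 = 5 · 247
247 = 13 · 19
1235 = 5 · 13 · 19, which has 3 distinct prime factors.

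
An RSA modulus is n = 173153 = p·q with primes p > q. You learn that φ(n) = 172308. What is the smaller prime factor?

φ(n) = (p−1)(q−1) = n − (p+q) + 1, so p + q = 173153 − 172308 + 1 = 846.
p and q are the roots of t² − 846t + 173153 = 0.
Discriminant: 846² − 4·173153 = 715716 − 692612 = 23104; √23104 = 152.
q = (846 − 152)/2 = 347, p = (846 + 152)/2 = 499.
Check: 347 · 499 = 173153.

347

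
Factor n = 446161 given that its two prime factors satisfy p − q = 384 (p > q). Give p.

Since p = q + 384, we have 446161 = q(q + 384), so q² + 384q − 446161 = 0.
Discriminant: 384² + 4·446161 = 147456 + 1784644 = 1932100; √1932100 = 1390.
q = (−384 + 1390)/2 = 503, and p = q + 384 = 887.
Check: 503 · 887 = 446161.

887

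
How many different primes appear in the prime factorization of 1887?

3

1887 = 3 · 629
629 = 17 · 37
1887 = 3 · 17 · 37, which has 3 distinct prime factors.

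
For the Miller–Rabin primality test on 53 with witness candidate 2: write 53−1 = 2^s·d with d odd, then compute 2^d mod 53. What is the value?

53 − 1 = 52 = 2^2 · 13, so d = 13.
2^1 ≡ 2 (mod 53)
2^2 ≡ 2^2 = 4 ≡ 4 (mod 53)
2^4 ≡ 4^2 = 16 ≡ 16 (mod 53)
2^8 ≡ 16^2 = 256 ≡ 44 (mod 53)
13 = 8 + 4 + 1 in binary powers of 2.
So 2^13 ≡ 44 · 16 · 2 ≡ 30 (mod 53).
Squaring chain: 30 → 52; reaches −1, so base 2 does not prove 53 composite.

30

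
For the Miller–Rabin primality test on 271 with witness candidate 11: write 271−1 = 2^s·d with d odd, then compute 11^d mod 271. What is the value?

1

271 − 1 = 270 = 2^1 · 135, so d = 135.
11^1 ≡ 11 (mod 271)
11^2 ≡ 11^2 = 121 ≡ 121 (mod 271)
11^4 ≡ 121^2 = 14641 ≡ 7 (mod 271)
11^8 ≡ 7^2 = 49 ≡ 49 (mod 271)
11^16 ≡ 49^2 = 2401 ≡ 233 (mod 271)
11^32 ≡ 233^2 = 54289 ≡ 89 (mod 271)
11^64 ≡ 89^2 = 7921 ≡ 62 (mod 271)
11^128 ≡ 62^2 = 3844 ≡ 50 (mod 271)
135 = 128 + 4 + 2 + 1 in binary powers of 2.
So 11^135 ≡ 50 · 7 · 121 · 11 ≡ 1 (mod 271).
Since 11^d ≡ 1 (mod 271), base 11 does not prove 271 composite.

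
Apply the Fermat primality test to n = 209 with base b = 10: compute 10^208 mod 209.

10^1 ≡ 10 (mod 209)
10^2 ≡ 10^2 = 100 ≡ 100 (mod 209)
10^4 ≡ 100^2 = 10000 ≡ 177 (mod 209)
10^8 ≡ 177^2 = 31329 ≡ 188 (mod 209)
10^16 ≡ 188^2 = 35344 ≡ 23 (mod 209)
10^32 ≡ 23^2 = 529 ≡ 111 (mod 209)
10^64 ≡ 111^2 = 12321 ≡ 199 (mod 209)
10^128 ≡ 199^2 = 39601 ≡ 100 (mod 209)
208 = 128 + 64 + 16 in binary powers of 2.
So 10^208 ≡ 100 · 199 · 23 ≡ 199 (mod 209).
Since 199 ≠ 1, base 10 is a Fermat witness: 209 is composite.

199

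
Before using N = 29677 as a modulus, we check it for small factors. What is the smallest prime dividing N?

29677 is odd.
Digit sum 31, not divisible by 3.
Ends in 7: not divisible by 5.
7: 29677 = 7·4239 + 4
11: 29677 = 11·2697 + 10
13: 29677 = 13·2282 + 11
17: 29677 = 17·1745 + 12
19: 29677 = 19·1561 + 18
23: 29677 = 23·1290 + 7
29: 29677 = 29·1023 + 10
31: 29677 = 31·957 + 10
37: 29677 = 37·802 + 3
41: 29677 = 41·723 + 34
43: 29677 = 43·690 + 7
47: 29677 = 47·631 + 20
53: 29677 = 53·559 + 50
59: 29677 = 59·503

59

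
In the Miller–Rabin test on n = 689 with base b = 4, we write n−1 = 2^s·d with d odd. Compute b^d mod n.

433

689 − 1 = 688 = 2^4 · 43, so d = 43.
4^1 ≡ 4 (mod 689)
4^2 ≡ 4^2 = 16 ≡ 16 (mod 689)
4^4 ≡ 16^2 = 256 ≡ 256 (mod 689)
4^8 ≡ 256^2 = 65536 ≡ 81 (mod 689)
4^16 ≡ 81^2 = 6561 ≡ 360 (mod 689)
4^32 ≡ 360^2 = 129600 ≡ 68 (mod 689)
43 = 32 + 8 + 2 + 1 in binary powers of 2.
So 4^43 ≡ 68 · 81 · 16 · 4 ≡ 433 (mod 689).
Squaring chain: 433 → 81 → 360 → 68; never reaches −1, so base 4 is a Miller–Rabin witness that 689 is composite.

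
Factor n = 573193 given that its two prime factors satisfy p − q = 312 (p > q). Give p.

Since p = q + 312, we have 573193 = q(q + 312), so q² + 312q − 573193 = 0.
Discriminant: 312² + 4·573193 = 97344 + 2292772 = 2390116; √2390116 = 1546.
q = (−312 + 1546)/2 = 617, and p = q + 312 = 929.
Check: 617 · 929 = 573193.

929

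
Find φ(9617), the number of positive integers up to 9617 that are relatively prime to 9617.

Factor: 9617 = 59 · 163.
φ(9617) = (59−1) · (163−1) = 58 · 162 = 9396.

9396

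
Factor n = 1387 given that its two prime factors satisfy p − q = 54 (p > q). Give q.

19

Since p = q + 54, we have 1387 = q(q + 54), so q² + 54q − 1387 = 0.
Discriminant: 54² + 4·1387 = 2916 + 5548 = 8464; √8464 = 92.
q = (−54 + 92)/2 = 19, and p = q + 54 = 73.
Check: 19 · 73 = 1387.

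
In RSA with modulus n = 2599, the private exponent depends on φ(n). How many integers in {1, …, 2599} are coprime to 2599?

Factor: 2599 = 23 · 113.
φ(2599) = (23−1) · (113−1) = 22 · 112 = 2464.

2464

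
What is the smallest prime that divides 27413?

79

27413 is odd.
Digit sum 17, not divisible by 3.
Ends in 3: not divisible by 5.
7: 27413 = 7·3916 + 1
11: 27413 = 11·2492 + 1
13: 27413 = 13·2108 + 9
17: 27413 = 17·1612 + 9
19: 27413 = 19·1442 + 15
23: 27413 = 23·1191 + 20
29: 27413 = 29·945 + 8
31: 27413 = 31·884 + 9
37: 27413 = 37·740 + 33
41: 27413 = 41·668 + 25
43: 27413 = 43·637 + 22
47: 27413 = 47·583 + 12
53: 27413 = 53·517 + 12
59: 27413 = 59·464 + 37
61: 27413 = 61·449 + 24
67: 27413 = 67·409 + 10
71: 27413 = 71·386 + 7
73: 27413 = 73·375 + 38
79: 27413 = 79·347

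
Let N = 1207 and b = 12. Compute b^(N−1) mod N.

12^1 ≡ 12 (mod 1207)
12^2 ≡ 12^2 = 144 ≡ 144 (mod 1207)
12^4 ≡ 144^2 = 20736 ≡ 217 (mod 1207)
12^8 ≡ 217^2 = 47089 ≡ 16 (mod 1207)
12^16 ≡ 16^2 = 256 ≡ 256 (mod 1207)
12^32 ≡ 256^2 = 65536 ≡ 358 (mod 1207)
12^64 ≡ 358^2 = 128164 ≡ 222 (mod 1207)
12^128 ≡ 222^2 = 49284 ≡ 1004 (mod 1207)
12^256 ≡ 1004^2 = 1008016 ≡ 171 (mod 1207)
12^512 ≡ 171^2 = 29241 ≡ 273 (mod 1207)
12^1024 ≡ 273^2 = 74529 ≡ 902 (mod 1207)
1206 = 1024 + 128 + 32 + 16 + 4 + 2 in binary powers of 2.
So 12^1206 ≡ 902 · 1004 · 358 · 256 · 217 · 144 ≡ 682 (mod 1207).
Since 682 ≠ 1, base 12 is a Fermat witness: 1207 is composite.

682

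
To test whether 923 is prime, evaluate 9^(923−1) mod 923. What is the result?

178

9^1 ≡ 9 (mod 923)
9^2 ≡ 9^2 = 81 ≡ 81 (mod 923)
9^4 ≡ 81^2 = 6561 ≡ 100 (mod 923)
9^8 ≡ 100^2 = 10000 ≡ 770 (mod 923)
9^16 ≡ 770^2 = 592900 ≡ 334 (mod 923)
9^32 ≡ 334^2 = 111556 ≡ 796 (mod 923)
9^64 ≡ 796^2 = 633616 ≡ 438 (mod 923)
9^128 ≡ 438^2 = 191844 ≡ 783 (mod 923)
9^256 ≡ 783^2 = 613089 ≡ 217 (mod 923)
9^512 ≡ 217^2 = 47089 ≡ 16 (mod 923)
922 = 512 + 256 + 128 + 16 + 8 + 2 in binary powers of 2.
So 9^922 ≡ 16 · 217 · 783 · 334 · 770 · 81 ≡ 178 (mod 923).
Since 178 ≠ 1, base 9 is a Fermat witness: 923 is composite.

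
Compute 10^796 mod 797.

10^1 ≡ 10 (mod 797)
10^2 ≡ 10^2 = 100 ≡ 100 (mod 797)
10^4 ≡ 100^2 = 10000 ≡ 436 (mod 797)
10^8 ≡ 436^2 = 190096 ≡ 410 (mod 797)
10^16 ≡ 410^2 = 168100 ≡ 730 (mod 797)
10^32 ≡ 730^2 = 532900 ≡ 504 (mod 797)
10^64 ≡ 504^2 = 254016 ≡ 570 (mod 797)
10^128 ≡ 570^2 = 324900 ≡ 521 (mod 797)
10^256 ≡ 521^2 = 271441 ≡ 461 (mod 797)
10^512 ≡ 461^2 = 212521 ≡ 519 (mod 797)
796 = 512 + 256 + 16 + 8 + 4 in binary powers of 2.
So 10^796 ≡ 519 · 461 · 730 · 410 · 436 ≡ 1 (mod 797).
Since the result is 1, base 10 gives no evidence that 797 is composite.

1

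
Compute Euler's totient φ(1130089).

1095600

Factor: 1130089 = 67 · 101 · 167.
φ(1130089) = (67−1) · (101−1) · (167−1) = 66 · 100 · 166 = 1095600.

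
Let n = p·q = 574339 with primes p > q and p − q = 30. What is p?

Since p = q + 30, we have 574339 = q(q + 30), so q² + 30q − 574339 = 0.
Discriminant: 30² + 4·574339 = 900 + 2297356 = 2298256; √2298256 = 1516.
q = (−30 + 1516)/2 = 743, and p = q + 30 = 773.
Check: 743 · 773 = 574339.

773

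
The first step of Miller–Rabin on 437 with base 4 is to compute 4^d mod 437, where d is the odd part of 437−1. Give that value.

437 − 1 = 436 = 2^2 · 109, so d = 109.
4^1 ≡ 4 (mod 437)
4^2 ≡ 4^2 = 16 ≡ 16 (mod 437)
4^4 ≡ 16^2 = 256 ≡ 256 (mod 437)
4^8 ≡ 256^2 = 65536 ≡ 423 (mod 437)
4^16 ≡ 423^2 = 178929 ≡ 196 (mod 437)
4^32 ≡ 196^2 = 38416 ≡ 397 (mod 437)
4^64 ≡ 397^2 = 157609 ≡ 289 (mod 437)
109 = 64 + 32 + 8 + 4 + 1 in binary powers of 2.
So 4^109 ≡ 289 · 397 · 423 · 256 · 4 ≡ 213 (mod 437).
Squaring chain: 213 → 358; never reaches −1, so base 4 is a Miller–Rabin witness that 437 is composite.

213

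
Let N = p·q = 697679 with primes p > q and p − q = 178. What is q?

751

Since p = q + 178, we have 697679 = q(q + 178), so q² + 178q − 697679 = 0.
Discriminant: 178² + 4·697679 = 31684 + 2790716 = 2822400; √2822400 = 1680.
q = (−178 + 1680)/2 = 751, and p = q + 178 = 929.
Check: 751 · 929 = 697679.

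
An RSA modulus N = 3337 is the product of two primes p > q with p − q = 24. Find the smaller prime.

47

Since p = q + 24, we have 3337 = q(q + 24), so q² + 24q − 3337 = 0.
Discriminant: 24² + 4·3337 = 576 + 13348 = 13924; √13924 = 118.
q = (−24 + 118)/2 = 47, and p = q + 24 = 71.
Check: 47 · 71 = 3337.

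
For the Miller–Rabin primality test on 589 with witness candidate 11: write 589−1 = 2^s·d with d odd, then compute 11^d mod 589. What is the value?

589 − 1 = 588 = 2^2 · 147, so d = 147.
11^1 ≡ 11 (mod 589)
11^2 ≡ 11^2 = 121 ≡ 121 (mod 589)
11^4 ≡ 121^2 = 14641 ≡ 505 (mod 589)
11^8 ≡ 505^2 = 255025 ≡ 577 (mod 589)
11^16 ≡ 577^2 = 332929 ≡ 144 (mod 589)
11^32 ≡ 144^2 = 20736 ≡ 121 (mod 589)
11^64 ≡ 121^2 = 14641 ≡ 505 (mod 589)
11^128 ≡ 505^2 = 255025 ≡ 577 (mod 589)
147 = 128 + 16 + 2 + 1 in binary powers of 2.
So 11^147 ≡ 577 · 144 · 121 · 11 ≡ 77 (mod 589).
Squaring chain: 77 → 39; never reaches −1, so base 11 is a Miller–Rabin witness that 589 is composite.

77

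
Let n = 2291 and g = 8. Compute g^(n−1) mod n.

8^1 ≡ 8 (mod 2291)
8^2 ≡ 8^2 = 64 ≡ 64 (mod 2291)
8^4 ≡ 64^2 = 4096 ≡ 1805 (mod 2291)
8^8 ≡ 1805^2 = 3258025 ≡ 223 (mod 2291)
8^16 ≡ 223^2 = 49729 ≡ 1618 (mod 2291)
8^32 ≡ 1618^2 = 2617924 ≡ 1602 (mod 2291)
8^64 ≡ 1602^2 = 2566404 ≡ 484 (mod 2291)
8^128 ≡ 484^2 = 234256 ≡ 574 (mod 2291)
8^256 ≡ 574^2 = 329476 ≡ 1863 (mod 2291)
8^512 ≡ 1863^2 = 3470769 ≡ 2195 (mod 2291)
8^1024 ≡ 2195^2 = 4818025 ≡ 52 (mod 2291)
8^2048 ≡ 52^2 = 2704 ≡ 413 (mod 2291)
2290 = 2048 + 128 + 64 + 32 + 16 + 2 in binary powers of 2.
So 8^2290 ≡ 413 · 574 · 484 · 1602 · 1618 · 64 ≡ 2039 (mod 2291).
Since 2039 ≠ 1, base 8 is a Fermat witness: 2291 is composite.

2039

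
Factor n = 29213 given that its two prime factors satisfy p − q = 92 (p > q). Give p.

223

Since p = q + 92, we have 29213 = q(q + 92), so q² + 92q − 29213 = 0.
Discriminant: 92² + 4·29213 = 8464 + 116852 = 125316; √125316 = 354.
q = (−92 + 354)/2 = 131, and p = q + 92 = 223.
Check: 131 · 223 = 29213.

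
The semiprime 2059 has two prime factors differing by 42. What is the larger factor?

71

Since p = q + 42, we have 2059 = q(q + 42), so q² + 42q − 2059 = 0.
Discriminant: 42² + 4·2059 = 1764 + 8236 = 10000; √10000 = 100.
q = (−42 + 100)/2 = 29, and p = q + 42 = 71.
Check: 29 · 71 = 2059.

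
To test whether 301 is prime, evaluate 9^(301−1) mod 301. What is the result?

176

9^1 ≡ 9 (mod 301)
9^2 ≡ 9^2 = 81 ≡ 81 (mod 301)
9^4 ≡ 81^2 = 6561 ≡ 240 (mod 301)
9^8 ≡ 240^2 = 57600 ≡ 109 (mod 301)
9^16 ≡ 109^2 = 11881 ≡ 142 (mod 301)
9^32 ≡ 142^2 = 20164 ≡ 298 (mod 301)
9^64 ≡ 298^2 = 88804 ≡ 9 (mod 301)
9^128 ≡ 9^2 = 81 ≡ 81 (mod 301)
9^256 ≡ 81^2 = 6561 ≡ 240 (mod 301)
300 = 256 + 32 + 8 + 4 in binary powers of 2.
So 9^300 ≡ 240 · 298 · 109 · 240 ≡ 176 (mod 301).
Since 176 ≠ 1, base 9 is a Fermat witness: 301 is composite.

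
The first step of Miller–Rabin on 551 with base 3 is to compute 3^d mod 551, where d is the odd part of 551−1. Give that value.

414

551 − 1 = 550 = 2^1 · 275, so d = 275.
3^1 ≡ 3 (mod 551)
3^2 ≡ 3^2 = 9 ≡ 9 (mod 551)
3^4 ≡ 9^2 = 81 ≡ 81 (mod 551)
3^8 ≡ 81^2 = 6561 ≡ 500 (mod 551)
3^16 ≡ 500^2 = 250000 ≡ 397 (mod 551)
3^32 ≡ 397^2 = 157609 ≡ 23 (mod 551)
3^64 ≡ 23^2 = 529 ≡ 529 (mod 551)
3^128 ≡ 529^2 = 279841 ≡ 484 (mod 551)
3^256 ≡ 484^2 = 234256 ≡ 81 (mod 551)
275 = 256 + 16 + 2 + 1 in binary powers of 2.
So 3^275 ≡ 81 · 397 · 9 · 3 ≡ 414 (mod 551).
Squaring chain: 414; never reaches −1, so base 3 is a Miller–Rabin witness that 551 is composite.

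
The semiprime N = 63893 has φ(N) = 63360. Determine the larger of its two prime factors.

φ(n) = (p−1)(q−1) = n − (p+q) + 1, so p + q = 63893 − 63360 + 1 = 534.
p and q are the roots of t² − 534t + 63893 = 0.
Discriminant: 534² − 4·63893 = 285156 − 255572 = 29584; √29584 = 172.
q = (534 − 172)/2 = 181, p = (534 + 172)/2 = 353.
Check: 181 · 353 = 63893.

353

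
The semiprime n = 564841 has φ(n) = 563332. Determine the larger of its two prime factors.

827

φ(n) = (p−1)(q−1) = n − (p+q) + 1, so p + q = 564841 − 563332 + 1 = 1510.
p and q are the roots of t² − 1510t + 564841 = 0.
Discriminant: 1510² − 4·564841 = 2280100 − 2259364 = 20736; √20736 = 144.
q = (1510 − 144)/2 = 683, p = (1510 + 144)/2 = 827.
Check: 683 · 827 = 564841.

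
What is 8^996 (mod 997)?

1

8^1 ≡ 8 (mod 997)
8^2 ≡ 8^2 = 64 ≡ 64 (mod 997)
8^4 ≡ 64^2 = 4096 ≡ 108 (mod 997)
8^8 ≡ 108^2 = 11664 ≡ 697 (mod 997)
8^16 ≡ 697^2 = 485809 ≡ 270 (mod 997)
8^32 ≡ 270^2 = 72900 ≡ 119 (mod 997)
8^64 ≡ 119^2 = 14161 ≡ 203 (mod 997)
8^128 ≡ 203^2 = 41209 ≡ 332 (mod 997)
8^256 ≡ 332^2 = 110224 ≡ 554 (mod 997)
8^512 ≡ 554^2 = 306916 ≡ 837 (mod 997)
996 = 512 + 256 + 128 + 64 + 32 + 4 in binary powers of 2.
So 8^996 ≡ 837 · 554 · 332 · 203 · 119 · 108 ≡ 1 (mod 997).
Since the result is 1, base 8 gives no evidence that 997 is composite.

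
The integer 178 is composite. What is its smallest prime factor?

2

178 is even: 2 divides it.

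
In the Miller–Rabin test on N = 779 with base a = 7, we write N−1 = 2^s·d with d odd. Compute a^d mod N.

315

779 − 1 = 778 = 2^1 · 389, so d = 389.
7^1 ≡ 7 (mod 779)
7^2 ≡ 7^2 = 49 ≡ 49 (mod 779)
7^4 ≡ 49^2 = 2401 ≡ 64 (mod 779)
7^8 ≡ 64^2 = 4096 ≡ 201 (mod 779)
7^16 ≡ 201^2 = 40401 ≡ 672 (mod 779)
7^32 ≡ 672^2 = 451584 ≡ 543 (mod 779)
7^64 ≡ 543^2 = 294849 ≡ 387 (mod 779)
7^128 ≡ 387^2 = 149769 ≡ 201 (mod 779)
7^256 ≡ 201^2 = 40401 ≡ 672 (mod 779)
389 = 256 + 128 + 4 + 1 in binary powers of 2.
So 7^389 ≡ 672 · 201 · 64 · 7 ≡ 315 (mod 779).
Squaring chain: 315; never reaches −1, so base 7 is a Miller–Rabin witness that 779 is composite.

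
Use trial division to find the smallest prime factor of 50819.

89

50819 is odd.
Digit sum 23, not divisible by 3.
Ends in 9: not divisible by 5.
7: 50819 = 7·7259 + 6
11: 50819 = 11·4619 + 10
13: 50819 = 13·3909 + 2
17: 50819 = 17·2989 + 6
19: 50819 = 19·2674 + 13
23: 50819 = 23·2209 + 12
29: 50819 = 29·1752 + 11
31: 50819 = 31·1639 + 10
37: 50819 = 37·1373 + 18
41: 50819 = 41·1239 + 20
43: 50819 = 43·1181 + 36
47: 50819 = 47·1081 + 12
53: 50819 = 53·958 + 45
59: 50819 = 59·861 + 20
61: 50819 = 61·833 + 6
67: 50819 = 67·758 + 33
71: 50819 = 71·715 + 54
73: 50819 = 73·696 + 11
79: 50819 = 79·643 + 22
83: 50819 = 83·612 + 23
89: 50819 = 89·571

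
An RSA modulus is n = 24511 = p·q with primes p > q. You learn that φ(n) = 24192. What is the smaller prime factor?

127

φ(n) = (p−1)(q−1) = n − (p+q) + 1, so p + q = 24511 − 24192 + 1 = 320.
p and q are the roots of t² − 320t + 24511 = 0.
Discriminant: 320² − 4·24511 = 102400 − 98044 = 4356; √4356 = 66.
q = (320 − 66)/2 = 127, p = (320 + 66)/2 = 193.
Check: 127 · 193 = 24511.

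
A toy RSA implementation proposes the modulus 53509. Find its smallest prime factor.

53509 is odd.
Digit sum 22, not divisible by 3.
Ends in 9: not divisible by 5.
7: 53509 = 7·7644 + 1
11: 53509 = 11·4864 + 5
13: 53509 = 13·4116 + 1
17: 53509 = 17·3147 + 10
19: 53509 = 19·2816 + 5
23: 53509 = 23·2326 + 11
29: 53509 = 29·1845 + 4
31: 53509 = 31·1726 + 3
37: 53509 = 37·1446 + 7
41: 53509 = 41·1305 + 4
43: 53509 = 43·1244 + 17
47: 53509 = 47·1138 + 23
53: 53509 = 53·1009 + 32
59: 53509 = 59·906 + 55
61: 53509 = 61·877 + 12
67: 53509 = 67·798 + 43
71: 53509 = 71·753 + 46
73: 53509 = 73·733

73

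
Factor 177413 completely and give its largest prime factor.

177413 = 31 · 5723
5723 = 59 · 97
97 is prime.
So 177413 = 31 · 59 · 97; the largest prime factor is 97.

97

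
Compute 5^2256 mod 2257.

5^1 ≡ 5 (mod 2257)
5^2 ≡ 5^2 = 25 ≡ 25 (mod 2257)
5^4 ≡ 25^2 = 625 ≡ 625 (mod 2257)
5^8 ≡ 625^2 = 390625 ≡ 164 (mod 2257)
5^16 ≡ 164^2 = 26896 ≡ 2069 (mod 2257)
5^32 ≡ 2069^2 = 4280761 ≡ 1489 (mod 2257)
5^64 ≡ 1489^2 = 2217121 ≡ 747 (mod 2257)
5^128 ≡ 747^2 = 558009 ≡ 530 (mod 2257)
5^256 ≡ 530^2 = 280900 ≡ 1032 (mod 2257)
5^512 ≡ 1032^2 = 1065024 ≡ 1977 (mod 2257)
5^1024 ≡ 1977^2 = 3908529 ≡ 1662 (mod 2257)
5^2048 ≡ 1662^2 = 2762244 ≡ 1933 (mod 2257)
2256 = 2048 + 128 + 64 + 16 in binary powers of 2.
So 5^2256 ≡ 1933 · 530 · 747 · 2069 ≡ 1839 (mod 2257).
Since 1839 ≠ 1, base 5 is a Fermat witness: 2257 is composite.

1839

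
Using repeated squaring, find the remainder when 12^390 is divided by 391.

87

12^1 ≡ 12 (mod 391)
12^2 ≡ 12^2 = 144 ≡ 144 (mod 391)
12^4 ≡ 144^2 = 20736 ≡ 13 (mod 391)
12^8 ≡ 13^2 = 169 ≡ 169 (mod 391)
12^16 ≡ 169^2 = 28561 ≡ 18 (mod 391)
12^32 ≡ 18^2 = 324 ≡ 324 (mod 391)
12^64 ≡ 324^2 = 104976 ≡ 188 (mod 391)
12^128 ≡ 188^2 = 35344 ≡ 154 (mod 391)
12^256 ≡ 154^2 = 23716 ≡ 256 (mod 391)
390 = 256 + 128 + 4 + 2 in binary powers of 2.
So 12^390 ≡ 256 · 154 · 13 · 144 ≡ 87 (mod 391).
Since 87 ≠ 1, base 12 is a Fermat witness: 391 is composite.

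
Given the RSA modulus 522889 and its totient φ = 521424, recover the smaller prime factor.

613

φ(n) = (p−1)(q−1) = n − (p+q) + 1, so p + q = 522889 − 521424 + 1 = 1466.
p and q are the roots of t² − 1466t + 522889 = 0.
Discriminant: 1466² − 4·522889 = 2149156 − 2091556 = 57600; √57600 = 240.
q = (1466 − 240)/2 = 613, p = (1466 + 240)/2 = 853.
Check: 613 · 853 = 522889.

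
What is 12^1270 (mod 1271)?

893

12^1 ≡ 12 (mod 1271)
12^2 ≡ 12^2 = 144 ≡ 144 (mod 1271)
12^4 ≡ 144^2 = 20736 ≡ 400 (mod 1271)
12^8 ≡ 400^2 = 160000 ≡ 1125 (mod 1271)
12^16 ≡ 1125^2 = 1265625 ≡ 980 (mod 1271)
12^32 ≡ 980^2 = 960400 ≡ 795 (mod 1271)
12^64 ≡ 795^2 = 632025 ≡ 338 (mod 1271)
12^128 ≡ 338^2 = 114244 ≡ 1125 (mod 1271)
12^256 ≡ 1125^2 = 1265625 ≡ 980 (mod 1271)
12^512 ≡ 980^2 = 960400 ≡ 795 (mod 1271)
12^1024 ≡ 795^2 = 632025 ≡ 338 (mod 1271)
1270 = 1024 + 128 + 64 + 32 + 16 + 4 + 2 in binary powers of 2.
So 12^1270 ≡ 338 · 1125 · 338 · 795 · 980 · 400 · 144 ≡ 893 (mod 1271).
Since 893 ≠ 1, base 12 is a Fermat witness: 1271 is composite.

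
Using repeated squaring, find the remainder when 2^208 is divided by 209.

36

2^1 ≡ 2 (mod 209)
2^2 ≡ 2^2 = 4 ≡ 4 (mod 209)
2^4 ≡ 4^2 = 16 ≡ 16 (mod 209)
2^8 ≡ 16^2 = 256 ≡ 47 (mod 209)
2^16 ≡ 47^2 = 2209 ≡ 119 (mod 209)
2^32 ≡ 119^2 = 14161 ≡ 158 (mod 209)
2^64 ≡ 158^2 = 24964 ≡ 93 (mod 209)
2^128 ≡ 93^2 = 8649 ≡ 80 (mod 209)
208 = 128 + 64 + 16 in binary powers of 2.
So 2^208 ≡ 80 · 93 · 119 ≡ 36 (mod 209).
Since 36 ≠ 1, base 2 is a Fermat witness: 209 is composite.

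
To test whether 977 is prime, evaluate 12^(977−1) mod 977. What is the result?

1

12^1 ≡ 12 (mod 977)
12^2 ≡ 12^2 = 144 ≡ 144 (mod 977)
12^4 ≡ 144^2 = 20736 ≡ 219 (mod 977)
12^8 ≡ 219^2 = 47961 ≡ 88 (mod 977)
12^16 ≡ 88^2 = 7744 ≡ 905 (mod 977)
12^32 ≡ 905^2 = 819025 ≡ 299 (mod 977)
12^64 ≡ 299^2 = 89401 ≡ 494 (mod 977)
12^128 ≡ 494^2 = 244036 ≡ 763 (mod 977)
12^256 ≡ 763^2 = 582169 ≡ 854 (mod 977)
12^512 ≡ 854^2 = 729316 ≡ 474 (mod 977)
976 = 512 + 256 + 128 + 64 + 16 in binary powers of 2.
So 12^976 ≡ 474 · 854 · 763 · 494 · 905 ≡ 1 (mod 977).
Since the result is 1, base 12 gives no evidence that 977 is composite.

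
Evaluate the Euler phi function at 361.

Factor: 361 = 19^2.
φ(361) = 19^1·(19−1) = 342.

342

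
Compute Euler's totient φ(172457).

Factor: 172457 = 37 · 59 · 79.
φ(172457) = (37−1) · (59−1) · (79−1) = 36 · 58 · 78 = 162864.

162864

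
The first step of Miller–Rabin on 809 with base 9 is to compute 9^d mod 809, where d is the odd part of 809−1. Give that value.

491

809 − 1 = 808 = 2^3 · 101, so d = 101.
9^1 ≡ 9 (mod 809)
9^2 ≡ 9^2 = 81 ≡ 81 (mod 809)
9^4 ≡ 81^2 = 6561 ≡ 89 (mod 809)
9^8 ≡ 89^2 = 7921 ≡ 640 (mod 809)
9^16 ≡ 640^2 = 409600 ≡ 246 (mod 809)
9^32 ≡ 246^2 = 60516 ≡ 650 (mod 809)
9^64 ≡ 650^2 = 422500 ≡ 202 (mod 809)
101 = 64 + 32 + 4 + 1 in binary powers of 2.
So 9^101 ≡ 202 · 650 · 89 · 9 ≡ 491 (mod 809).
Squaring chain: 491 → 808 → 1; reaches −1, so base 9 does not prove 809 composite.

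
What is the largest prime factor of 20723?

53

20723 = 17 · 1219
1219 = 23 · 53
53 is prime.
So 20723 = 17 · 23 · 53; the largest prime factor is 53.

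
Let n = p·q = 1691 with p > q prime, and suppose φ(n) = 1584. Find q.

φ(n) = (p−1)(q−1) = n − (p+q) + 1, so p + q = 1691 − 1584 + 1 = 108.
p and q are the roots of t² − 108t + 1691 = 0.
Discriminant: 108² − 4·1691 = 11664 − 6764 = 4900; √4900 = 70.
q = (108 − 70)/2 = 19, p = (108 + 70)/2 = 89.
Check: 19 · 89 = 1691.

19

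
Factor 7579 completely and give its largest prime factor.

53

7579 = 11 · 689
689 = 13 · 53
53 is prime.
So 7579 = 11 · 13 · 53; the largest prime factor is 53.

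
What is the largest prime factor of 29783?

29783 = 13 · 2291
2291 = 29 · 79
79 is prime.
So 29783 = 13 · 29 · 79; the largest prime factor is 79.

79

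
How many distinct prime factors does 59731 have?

3

59731 = 7^2 · 1219
1219 = 23 · 53
59731 = 7^2 · 23 · 53, which has 3 distinct prime factors.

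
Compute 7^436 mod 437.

7^1 ≡ 7 (mod 437)
7^2 ≡ 7^2 = 49 ≡ 49 (mod 437)
7^4 ≡ 49^2 = 2401 ≡ 216 (mod 437)
7^8 ≡ 216^2 = 46656 ≡ 334 (mod 437)
7^16 ≡ 334^2 = 111556 ≡ 121 (mod 437)
7^32 ≡ 121^2 = 14641 ≡ 220 (mod 437)
7^64 ≡ 220^2 = 48400 ≡ 330 (mod 437)
7^128 ≡ 330^2 = 108900 ≡ 87 (mod 437)
7^256 ≡ 87^2 = 7569 ≡ 140 (mod 437)
436 = 256 + 128 + 32 + 16 + 4 in binary powers of 2.
So 7^436 ≡ 140 · 87 · 220 · 121 · 216 ≡ 64 (mod 437).
Since 64 ≠ 1, base 7 is a Fermat witness: 437 is composite.

64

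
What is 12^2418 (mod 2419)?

121

12^1 ≡ 12 (mod 2419)
12^2 ≡ 12^2 = 144 ≡ 144 (mod 2419)
12^4 ≡ 144^2 = 20736 ≡ 1384 (mod 2419)
12^8 ≡ 1384^2 = 1915456 ≡ 2027 (mod 2419)
12^16 ≡ 2027^2 = 4108729 ≡ 1267 (mod 2419)
12^32 ≡ 1267^2 = 1605289 ≡ 1492 (mod 2419)
12^64 ≡ 1492^2 = 2226064 ≡ 584 (mod 2419)
12^128 ≡ 584^2 = 341056 ≡ 2396 (mod 2419)
12^256 ≡ 2396^2 = 5740816 ≡ 529 (mod 2419)
12^512 ≡ 529^2 = 279841 ≡ 1656 (mod 2419)
12^1024 ≡ 1656^2 = 2742336 ≡ 1609 (mod 2419)
12^2048 ≡ 1609^2 = 2588881 ≡ 551 (mod 2419)
2418 = 2048 + 256 + 64 + 32 + 16 + 2 in binary powers of 2.
So 12^2418 ≡ 551 · 529 · 584 · 1492 · 1267 · 144 ≡ 121 (mod 2419).
Since 121 ≠ 1, base 12 is a Fermat witness: 2419 is composite.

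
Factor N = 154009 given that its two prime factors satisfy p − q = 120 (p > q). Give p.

Since p = q + 120, we have 154009 = q(q + 120), so q² + 120q − 154009 = 0.
Discriminant: 120² + 4·154009 = 14400 + 616036 = 630436; √630436 = 794.
q = (−120 + 794)/2 = 337, and p = q + 120 = 457.
Check: 337 · 457 = 154009.

457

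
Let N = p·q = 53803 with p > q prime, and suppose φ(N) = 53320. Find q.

173

φ(n) = (p−1)(q−1) = n − (p+q) + 1, so p + q = 53803 − 53320 + 1 = 484.
p and q are the roots of t² − 484t + 53803 = 0.
Discriminant: 484² − 4·53803 = 234256 − 215212 = 19044; √19044 = 138.
q = (484 − 138)/2 = 173, p = (484 + 138)/2 = 311.
Check: 173 · 311 = 53803.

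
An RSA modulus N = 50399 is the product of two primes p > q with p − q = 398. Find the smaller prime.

101

Since p = q + 398, we have 50399 = q(q + 398), so q² + 398q − 50399 = 0.
Discriminant: 398² + 4·50399 = 158404 + 201596 = 360000; √360000 = 600.
q = (−398 + 600)/2 = 101, and p = q + 398 = 499.
Check: 101 · 499 = 50399.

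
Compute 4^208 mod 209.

42

4^1 ≡ 4 (mod 209)
4^2 ≡ 4^2 = 16 ≡ 16 (mod 209)
4^4 ≡ 16^2 = 256 ≡ 47 (mod 209)
4^8 ≡ 47^2 = 2209 ≡ 119 (mod 209)
4^16 ≡ 119^2 = 14161 ≡ 158 (mod 209)
4^32 ≡ 158^2 = 24964 ≡ 93 (mod 209)
4^64 ≡ 93^2 = 8649 ≡ 80 (mod 209)
4^128 ≡ 80^2 = 6400 ≡ 130 (mod 209)
208 = 128 + 64 + 16 in binary powers of 2.
So 4^208 ≡ 130 · 80 · 158 ≡ 42 (mod 209).
Since 42 ≠ 1, base 4 is a Fermat witness: 209 is composite.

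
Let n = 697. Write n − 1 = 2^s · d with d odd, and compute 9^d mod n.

697 − 1 = 696 = 2^3 · 87, so d = 87.
9^1 ≡ 9 (mod 697)
9^2 ≡ 9^2 = 81 ≡ 81 (mod 697)
9^4 ≡ 81^2 = 6561 ≡ 288 (mod 697)
9^8 ≡ 288^2 = 82944 ≡ 1 (mod 697)
9^16 ≡ 1^2 = 1 ≡ 1 (mod 697)
9^32 ≡ 1^2 = 1 ≡ 1 (mod 697)
9^64 ≡ 1^2 = 1 ≡ 1 (mod 697)
87 = 64 + 16 + 4 + 2 + 1 in binary powers of 2.
So 9^87 ≡ 1 · 1 · 288 · 81 · 9 ≡ 155 (mod 697).
Squaring chain: 155 → 327 → 288; never reaches −1, so base 9 is a Miller–Rabin witness that 697 is composite.

155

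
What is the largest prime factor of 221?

221 = 13 · 17
17 is prime.
So 221 = 13 · 17; the largest prime factor is 17.

17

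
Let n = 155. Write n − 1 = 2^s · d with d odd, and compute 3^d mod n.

155 − 1 = 154 = 2^1 · 77, so d = 77.
3^1 ≡ 3 (mod 155)
3^2 ≡ 3^2 = 9 ≡ 9 (mod 155)
3^4 ≡ 9^2 = 81 ≡ 81 (mod 155)
3^8 ≡ 81^2 = 6561 ≡ 51 (mod 155)
3^16 ≡ 51^2 = 2601 ≡ 121 (mod 155)
3^32 ≡ 121^2 = 14641 ≡ 71 (mod 155)
3^64 ≡ 71^2 = 5041 ≡ 81 (mod 155)
77 = 64 + 8 + 4 + 1 in binary powers of 2.
So 3^77 ≡ 81 · 51 · 81 · 3 ≡ 53 (mod 155).
Squaring chain: 53; never reaches −1, so base 3 is a Miller–Rabin witness that 155 is composite.

53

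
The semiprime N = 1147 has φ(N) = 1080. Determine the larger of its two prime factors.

37

φ(n) = (p−1)(q−1) = n − (p+q) + 1, so p + q = 1147 − 1080 + 1 = 68.
p and q are the roots of t² − 68t + 1147 = 0.
Discriminant: 68² − 4·1147 = 4624 − 4588 = 36; √36 = 6.
q = (68 − 6)/2 = 31, p = (68 + 6)/2 = 37.
Check: 31 · 37 = 1147.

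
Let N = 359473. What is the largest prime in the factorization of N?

359473 = 61 · 5893
5893 = 71 · 83
83 is prime.
So 359473 = 61 · 71 · 83; the largest prime factor is 83.

83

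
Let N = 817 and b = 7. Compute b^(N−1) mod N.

7^1 ≡ 7 (mod 817)
7^2 ≡ 7^2 = 49 ≡ 49 (mod 817)
7^4 ≡ 49^2 = 2401 ≡ 767 (mod 817)
7^8 ≡ 767^2 = 588289 ≡ 49 (mod 817)
7^16 ≡ 49^2 = 2401 ≡ 767 (mod 817)
7^32 ≡ 767^2 = 588289 ≡ 49 (mod 817)
7^64 ≡ 49^2 = 2401 ≡ 767 (mod 817)
7^128 ≡ 767^2 = 588289 ≡ 49 (mod 817)
7^256 ≡ 49^2 = 2401 ≡ 767 (mod 817)
7^512 ≡ 767^2 = 588289 ≡ 49 (mod 817)
816 = 512 + 256 + 32 + 16 in binary powers of 2.
So 7^816 ≡ 49 · 767 · 49 · 767 ≡ 1 (mod 817).
Since the result is 1, base 7 gives no evidence that 817 is composite.

1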